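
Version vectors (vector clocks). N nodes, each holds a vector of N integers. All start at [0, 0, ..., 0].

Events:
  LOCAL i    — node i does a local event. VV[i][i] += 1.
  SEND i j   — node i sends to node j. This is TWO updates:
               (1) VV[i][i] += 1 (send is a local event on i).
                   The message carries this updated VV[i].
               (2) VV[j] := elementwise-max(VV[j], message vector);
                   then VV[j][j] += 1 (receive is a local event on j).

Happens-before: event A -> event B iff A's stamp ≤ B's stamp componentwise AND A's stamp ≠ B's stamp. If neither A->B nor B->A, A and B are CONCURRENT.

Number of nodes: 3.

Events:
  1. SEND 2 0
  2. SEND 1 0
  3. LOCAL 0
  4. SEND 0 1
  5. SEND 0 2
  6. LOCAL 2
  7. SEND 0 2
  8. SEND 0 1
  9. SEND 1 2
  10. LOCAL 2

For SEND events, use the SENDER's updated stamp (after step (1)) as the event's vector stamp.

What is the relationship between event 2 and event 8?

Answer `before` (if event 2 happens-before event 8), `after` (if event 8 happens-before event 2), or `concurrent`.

Initial: VV[0]=[0, 0, 0]
Initial: VV[1]=[0, 0, 0]
Initial: VV[2]=[0, 0, 0]
Event 1: SEND 2->0: VV[2][2]++ -> VV[2]=[0, 0, 1], msg_vec=[0, 0, 1]; VV[0]=max(VV[0],msg_vec) then VV[0][0]++ -> VV[0]=[1, 0, 1]
Event 2: SEND 1->0: VV[1][1]++ -> VV[1]=[0, 1, 0], msg_vec=[0, 1, 0]; VV[0]=max(VV[0],msg_vec) then VV[0][0]++ -> VV[0]=[2, 1, 1]
Event 3: LOCAL 0: VV[0][0]++ -> VV[0]=[3, 1, 1]
Event 4: SEND 0->1: VV[0][0]++ -> VV[0]=[4, 1, 1], msg_vec=[4, 1, 1]; VV[1]=max(VV[1],msg_vec) then VV[1][1]++ -> VV[1]=[4, 2, 1]
Event 5: SEND 0->2: VV[0][0]++ -> VV[0]=[5, 1, 1], msg_vec=[5, 1, 1]; VV[2]=max(VV[2],msg_vec) then VV[2][2]++ -> VV[2]=[5, 1, 2]
Event 6: LOCAL 2: VV[2][2]++ -> VV[2]=[5, 1, 3]
Event 7: SEND 0->2: VV[0][0]++ -> VV[0]=[6, 1, 1], msg_vec=[6, 1, 1]; VV[2]=max(VV[2],msg_vec) then VV[2][2]++ -> VV[2]=[6, 1, 4]
Event 8: SEND 0->1: VV[0][0]++ -> VV[0]=[7, 1, 1], msg_vec=[7, 1, 1]; VV[1]=max(VV[1],msg_vec) then VV[1][1]++ -> VV[1]=[7, 3, 1]
Event 9: SEND 1->2: VV[1][1]++ -> VV[1]=[7, 4, 1], msg_vec=[7, 4, 1]; VV[2]=max(VV[2],msg_vec) then VV[2][2]++ -> VV[2]=[7, 4, 5]
Event 10: LOCAL 2: VV[2][2]++ -> VV[2]=[7, 4, 6]
Event 2 stamp: [0, 1, 0]
Event 8 stamp: [7, 1, 1]
[0, 1, 0] <= [7, 1, 1]? True
[7, 1, 1] <= [0, 1, 0]? False
Relation: before

Answer: before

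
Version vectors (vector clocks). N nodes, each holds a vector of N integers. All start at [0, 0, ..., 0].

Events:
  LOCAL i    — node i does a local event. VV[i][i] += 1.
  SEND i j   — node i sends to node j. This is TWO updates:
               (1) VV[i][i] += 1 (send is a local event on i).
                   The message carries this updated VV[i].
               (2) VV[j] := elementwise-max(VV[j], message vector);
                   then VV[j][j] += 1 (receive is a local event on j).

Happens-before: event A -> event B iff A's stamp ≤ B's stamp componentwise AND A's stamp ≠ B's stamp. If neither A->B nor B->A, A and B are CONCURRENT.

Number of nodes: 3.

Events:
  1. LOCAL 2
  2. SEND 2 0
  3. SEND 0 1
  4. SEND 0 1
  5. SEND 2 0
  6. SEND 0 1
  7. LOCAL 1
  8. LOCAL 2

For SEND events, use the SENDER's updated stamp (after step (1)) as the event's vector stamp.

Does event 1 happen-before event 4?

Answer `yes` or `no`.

Answer: yes

Derivation:
Initial: VV[0]=[0, 0, 0]
Initial: VV[1]=[0, 0, 0]
Initial: VV[2]=[0, 0, 0]
Event 1: LOCAL 2: VV[2][2]++ -> VV[2]=[0, 0, 1]
Event 2: SEND 2->0: VV[2][2]++ -> VV[2]=[0, 0, 2], msg_vec=[0, 0, 2]; VV[0]=max(VV[0],msg_vec) then VV[0][0]++ -> VV[0]=[1, 0, 2]
Event 3: SEND 0->1: VV[0][0]++ -> VV[0]=[2, 0, 2], msg_vec=[2, 0, 2]; VV[1]=max(VV[1],msg_vec) then VV[1][1]++ -> VV[1]=[2, 1, 2]
Event 4: SEND 0->1: VV[0][0]++ -> VV[0]=[3, 0, 2], msg_vec=[3, 0, 2]; VV[1]=max(VV[1],msg_vec) then VV[1][1]++ -> VV[1]=[3, 2, 2]
Event 5: SEND 2->0: VV[2][2]++ -> VV[2]=[0, 0, 3], msg_vec=[0, 0, 3]; VV[0]=max(VV[0],msg_vec) then VV[0][0]++ -> VV[0]=[4, 0, 3]
Event 6: SEND 0->1: VV[0][0]++ -> VV[0]=[5, 0, 3], msg_vec=[5, 0, 3]; VV[1]=max(VV[1],msg_vec) then VV[1][1]++ -> VV[1]=[5, 3, 3]
Event 7: LOCAL 1: VV[1][1]++ -> VV[1]=[5, 4, 3]
Event 8: LOCAL 2: VV[2][2]++ -> VV[2]=[0, 0, 4]
Event 1 stamp: [0, 0, 1]
Event 4 stamp: [3, 0, 2]
[0, 0, 1] <= [3, 0, 2]? True. Equal? False. Happens-before: True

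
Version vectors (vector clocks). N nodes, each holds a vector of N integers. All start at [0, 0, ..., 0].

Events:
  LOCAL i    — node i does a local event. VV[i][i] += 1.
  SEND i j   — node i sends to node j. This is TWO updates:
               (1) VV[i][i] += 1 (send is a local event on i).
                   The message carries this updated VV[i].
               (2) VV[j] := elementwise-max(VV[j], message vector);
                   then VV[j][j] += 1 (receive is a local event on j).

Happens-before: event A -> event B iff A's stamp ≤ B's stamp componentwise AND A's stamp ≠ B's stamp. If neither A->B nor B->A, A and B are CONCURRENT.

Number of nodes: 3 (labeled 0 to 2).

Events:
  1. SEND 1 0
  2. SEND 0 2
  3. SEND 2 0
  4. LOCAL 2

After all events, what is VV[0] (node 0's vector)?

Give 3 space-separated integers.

Answer: 3 1 2

Derivation:
Initial: VV[0]=[0, 0, 0]
Initial: VV[1]=[0, 0, 0]
Initial: VV[2]=[0, 0, 0]
Event 1: SEND 1->0: VV[1][1]++ -> VV[1]=[0, 1, 0], msg_vec=[0, 1, 0]; VV[0]=max(VV[0],msg_vec) then VV[0][0]++ -> VV[0]=[1, 1, 0]
Event 2: SEND 0->2: VV[0][0]++ -> VV[0]=[2, 1, 0], msg_vec=[2, 1, 0]; VV[2]=max(VV[2],msg_vec) then VV[2][2]++ -> VV[2]=[2, 1, 1]
Event 3: SEND 2->0: VV[2][2]++ -> VV[2]=[2, 1, 2], msg_vec=[2, 1, 2]; VV[0]=max(VV[0],msg_vec) then VV[0][0]++ -> VV[0]=[3, 1, 2]
Event 4: LOCAL 2: VV[2][2]++ -> VV[2]=[2, 1, 3]
Final vectors: VV[0]=[3, 1, 2]; VV[1]=[0, 1, 0]; VV[2]=[2, 1, 3]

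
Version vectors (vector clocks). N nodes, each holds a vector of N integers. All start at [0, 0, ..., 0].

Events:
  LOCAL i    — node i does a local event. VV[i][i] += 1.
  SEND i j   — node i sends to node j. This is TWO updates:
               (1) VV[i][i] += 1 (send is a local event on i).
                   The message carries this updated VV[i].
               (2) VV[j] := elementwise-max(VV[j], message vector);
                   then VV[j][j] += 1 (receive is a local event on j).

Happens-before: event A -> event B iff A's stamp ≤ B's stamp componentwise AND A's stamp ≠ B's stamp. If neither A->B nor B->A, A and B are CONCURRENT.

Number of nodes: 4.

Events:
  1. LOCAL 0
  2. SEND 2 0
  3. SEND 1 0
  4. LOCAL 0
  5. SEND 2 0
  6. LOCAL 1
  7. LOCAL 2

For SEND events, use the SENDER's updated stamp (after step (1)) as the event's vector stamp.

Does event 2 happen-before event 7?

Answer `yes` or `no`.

Answer: yes

Derivation:
Initial: VV[0]=[0, 0, 0, 0]
Initial: VV[1]=[0, 0, 0, 0]
Initial: VV[2]=[0, 0, 0, 0]
Initial: VV[3]=[0, 0, 0, 0]
Event 1: LOCAL 0: VV[0][0]++ -> VV[0]=[1, 0, 0, 0]
Event 2: SEND 2->0: VV[2][2]++ -> VV[2]=[0, 0, 1, 0], msg_vec=[0, 0, 1, 0]; VV[0]=max(VV[0],msg_vec) then VV[0][0]++ -> VV[0]=[2, 0, 1, 0]
Event 3: SEND 1->0: VV[1][1]++ -> VV[1]=[0, 1, 0, 0], msg_vec=[0, 1, 0, 0]; VV[0]=max(VV[0],msg_vec) then VV[0][0]++ -> VV[0]=[3, 1, 1, 0]
Event 4: LOCAL 0: VV[0][0]++ -> VV[0]=[4, 1, 1, 0]
Event 5: SEND 2->0: VV[2][2]++ -> VV[2]=[0, 0, 2, 0], msg_vec=[0, 0, 2, 0]; VV[0]=max(VV[0],msg_vec) then VV[0][0]++ -> VV[0]=[5, 1, 2, 0]
Event 6: LOCAL 1: VV[1][1]++ -> VV[1]=[0, 2, 0, 0]
Event 7: LOCAL 2: VV[2][2]++ -> VV[2]=[0, 0, 3, 0]
Event 2 stamp: [0, 0, 1, 0]
Event 7 stamp: [0, 0, 3, 0]
[0, 0, 1, 0] <= [0, 0, 3, 0]? True. Equal? False. Happens-before: True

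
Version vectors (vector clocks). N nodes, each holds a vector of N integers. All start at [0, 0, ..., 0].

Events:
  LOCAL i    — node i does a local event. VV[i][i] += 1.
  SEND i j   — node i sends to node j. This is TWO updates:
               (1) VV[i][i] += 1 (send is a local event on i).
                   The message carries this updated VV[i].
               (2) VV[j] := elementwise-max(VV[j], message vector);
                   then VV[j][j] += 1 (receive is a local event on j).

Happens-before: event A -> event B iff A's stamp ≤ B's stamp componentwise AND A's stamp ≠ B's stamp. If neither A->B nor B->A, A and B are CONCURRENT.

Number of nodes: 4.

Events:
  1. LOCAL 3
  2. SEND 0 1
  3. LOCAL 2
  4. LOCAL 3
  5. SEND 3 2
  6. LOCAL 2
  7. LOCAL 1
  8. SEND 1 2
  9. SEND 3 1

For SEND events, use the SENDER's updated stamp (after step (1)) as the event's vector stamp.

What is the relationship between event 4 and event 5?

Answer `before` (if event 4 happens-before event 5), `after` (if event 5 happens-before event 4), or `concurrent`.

Answer: before

Derivation:
Initial: VV[0]=[0, 0, 0, 0]
Initial: VV[1]=[0, 0, 0, 0]
Initial: VV[2]=[0, 0, 0, 0]
Initial: VV[3]=[0, 0, 0, 0]
Event 1: LOCAL 3: VV[3][3]++ -> VV[3]=[0, 0, 0, 1]
Event 2: SEND 0->1: VV[0][0]++ -> VV[0]=[1, 0, 0, 0], msg_vec=[1, 0, 0, 0]; VV[1]=max(VV[1],msg_vec) then VV[1][1]++ -> VV[1]=[1, 1, 0, 0]
Event 3: LOCAL 2: VV[2][2]++ -> VV[2]=[0, 0, 1, 0]
Event 4: LOCAL 3: VV[3][3]++ -> VV[3]=[0, 0, 0, 2]
Event 5: SEND 3->2: VV[3][3]++ -> VV[3]=[0, 0, 0, 3], msg_vec=[0, 0, 0, 3]; VV[2]=max(VV[2],msg_vec) then VV[2][2]++ -> VV[2]=[0, 0, 2, 3]
Event 6: LOCAL 2: VV[2][2]++ -> VV[2]=[0, 0, 3, 3]
Event 7: LOCAL 1: VV[1][1]++ -> VV[1]=[1, 2, 0, 0]
Event 8: SEND 1->2: VV[1][1]++ -> VV[1]=[1, 3, 0, 0], msg_vec=[1, 3, 0, 0]; VV[2]=max(VV[2],msg_vec) then VV[2][2]++ -> VV[2]=[1, 3, 4, 3]
Event 9: SEND 3->1: VV[3][3]++ -> VV[3]=[0, 0, 0, 4], msg_vec=[0, 0, 0, 4]; VV[1]=max(VV[1],msg_vec) then VV[1][1]++ -> VV[1]=[1, 4, 0, 4]
Event 4 stamp: [0, 0, 0, 2]
Event 5 stamp: [0, 0, 0, 3]
[0, 0, 0, 2] <= [0, 0, 0, 3]? True
[0, 0, 0, 3] <= [0, 0, 0, 2]? False
Relation: before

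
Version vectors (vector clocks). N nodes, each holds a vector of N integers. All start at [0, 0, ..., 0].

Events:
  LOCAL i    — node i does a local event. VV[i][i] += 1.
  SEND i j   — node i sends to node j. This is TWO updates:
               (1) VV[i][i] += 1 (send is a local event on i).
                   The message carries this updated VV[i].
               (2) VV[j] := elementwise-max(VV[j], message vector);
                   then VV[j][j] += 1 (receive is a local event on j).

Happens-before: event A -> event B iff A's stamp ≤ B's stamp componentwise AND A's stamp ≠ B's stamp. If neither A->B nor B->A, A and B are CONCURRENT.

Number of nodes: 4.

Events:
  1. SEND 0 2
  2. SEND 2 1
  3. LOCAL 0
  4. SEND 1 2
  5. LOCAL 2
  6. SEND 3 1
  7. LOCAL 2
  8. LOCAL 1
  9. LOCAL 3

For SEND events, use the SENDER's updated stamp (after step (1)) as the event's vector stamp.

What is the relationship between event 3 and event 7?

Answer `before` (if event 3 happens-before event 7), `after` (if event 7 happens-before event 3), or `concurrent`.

Initial: VV[0]=[0, 0, 0, 0]
Initial: VV[1]=[0, 0, 0, 0]
Initial: VV[2]=[0, 0, 0, 0]
Initial: VV[3]=[0, 0, 0, 0]
Event 1: SEND 0->2: VV[0][0]++ -> VV[0]=[1, 0, 0, 0], msg_vec=[1, 0, 0, 0]; VV[2]=max(VV[2],msg_vec) then VV[2][2]++ -> VV[2]=[1, 0, 1, 0]
Event 2: SEND 2->1: VV[2][2]++ -> VV[2]=[1, 0, 2, 0], msg_vec=[1, 0, 2, 0]; VV[1]=max(VV[1],msg_vec) then VV[1][1]++ -> VV[1]=[1, 1, 2, 0]
Event 3: LOCAL 0: VV[0][0]++ -> VV[0]=[2, 0, 0, 0]
Event 4: SEND 1->2: VV[1][1]++ -> VV[1]=[1, 2, 2, 0], msg_vec=[1, 2, 2, 0]; VV[2]=max(VV[2],msg_vec) then VV[2][2]++ -> VV[2]=[1, 2, 3, 0]
Event 5: LOCAL 2: VV[2][2]++ -> VV[2]=[1, 2, 4, 0]
Event 6: SEND 3->1: VV[3][3]++ -> VV[3]=[0, 0, 0, 1], msg_vec=[0, 0, 0, 1]; VV[1]=max(VV[1],msg_vec) then VV[1][1]++ -> VV[1]=[1, 3, 2, 1]
Event 7: LOCAL 2: VV[2][2]++ -> VV[2]=[1, 2, 5, 0]
Event 8: LOCAL 1: VV[1][1]++ -> VV[1]=[1, 4, 2, 1]
Event 9: LOCAL 3: VV[3][3]++ -> VV[3]=[0, 0, 0, 2]
Event 3 stamp: [2, 0, 0, 0]
Event 7 stamp: [1, 2, 5, 0]
[2, 0, 0, 0] <= [1, 2, 5, 0]? False
[1, 2, 5, 0] <= [2, 0, 0, 0]? False
Relation: concurrent

Answer: concurrent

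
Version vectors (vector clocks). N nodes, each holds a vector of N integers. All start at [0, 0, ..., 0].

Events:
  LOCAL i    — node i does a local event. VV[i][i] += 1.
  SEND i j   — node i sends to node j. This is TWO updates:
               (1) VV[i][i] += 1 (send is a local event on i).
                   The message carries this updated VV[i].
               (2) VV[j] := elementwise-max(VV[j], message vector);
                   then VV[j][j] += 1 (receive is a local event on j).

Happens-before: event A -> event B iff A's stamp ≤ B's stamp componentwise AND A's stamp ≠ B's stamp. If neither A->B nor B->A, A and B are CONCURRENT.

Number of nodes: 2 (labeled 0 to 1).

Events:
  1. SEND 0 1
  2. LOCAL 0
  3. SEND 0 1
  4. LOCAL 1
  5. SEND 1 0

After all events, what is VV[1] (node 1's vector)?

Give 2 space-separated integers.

Answer: 3 4

Derivation:
Initial: VV[0]=[0, 0]
Initial: VV[1]=[0, 0]
Event 1: SEND 0->1: VV[0][0]++ -> VV[0]=[1, 0], msg_vec=[1, 0]; VV[1]=max(VV[1],msg_vec) then VV[1][1]++ -> VV[1]=[1, 1]
Event 2: LOCAL 0: VV[0][0]++ -> VV[0]=[2, 0]
Event 3: SEND 0->1: VV[0][0]++ -> VV[0]=[3, 0], msg_vec=[3, 0]; VV[1]=max(VV[1],msg_vec) then VV[1][1]++ -> VV[1]=[3, 2]
Event 4: LOCAL 1: VV[1][1]++ -> VV[1]=[3, 3]
Event 5: SEND 1->0: VV[1][1]++ -> VV[1]=[3, 4], msg_vec=[3, 4]; VV[0]=max(VV[0],msg_vec) then VV[0][0]++ -> VV[0]=[4, 4]
Final vectors: VV[0]=[4, 4]; VV[1]=[3, 4]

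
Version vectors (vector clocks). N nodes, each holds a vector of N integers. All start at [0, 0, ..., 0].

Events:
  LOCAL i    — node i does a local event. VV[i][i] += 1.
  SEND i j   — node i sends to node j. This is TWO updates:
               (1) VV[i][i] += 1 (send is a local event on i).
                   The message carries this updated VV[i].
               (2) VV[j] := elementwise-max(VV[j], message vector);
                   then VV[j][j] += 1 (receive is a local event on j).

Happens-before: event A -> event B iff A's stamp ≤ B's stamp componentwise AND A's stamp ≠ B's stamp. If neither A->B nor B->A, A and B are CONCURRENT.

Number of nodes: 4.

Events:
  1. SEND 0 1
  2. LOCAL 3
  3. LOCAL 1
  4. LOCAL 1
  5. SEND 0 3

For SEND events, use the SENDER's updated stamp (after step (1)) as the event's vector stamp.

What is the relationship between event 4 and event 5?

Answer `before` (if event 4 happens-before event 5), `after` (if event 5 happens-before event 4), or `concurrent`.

Answer: concurrent

Derivation:
Initial: VV[0]=[0, 0, 0, 0]
Initial: VV[1]=[0, 0, 0, 0]
Initial: VV[2]=[0, 0, 0, 0]
Initial: VV[3]=[0, 0, 0, 0]
Event 1: SEND 0->1: VV[0][0]++ -> VV[0]=[1, 0, 0, 0], msg_vec=[1, 0, 0, 0]; VV[1]=max(VV[1],msg_vec) then VV[1][1]++ -> VV[1]=[1, 1, 0, 0]
Event 2: LOCAL 3: VV[3][3]++ -> VV[3]=[0, 0, 0, 1]
Event 3: LOCAL 1: VV[1][1]++ -> VV[1]=[1, 2, 0, 0]
Event 4: LOCAL 1: VV[1][1]++ -> VV[1]=[1, 3, 0, 0]
Event 5: SEND 0->3: VV[0][0]++ -> VV[0]=[2, 0, 0, 0], msg_vec=[2, 0, 0, 0]; VV[3]=max(VV[3],msg_vec) then VV[3][3]++ -> VV[3]=[2, 0, 0, 2]
Event 4 stamp: [1, 3, 0, 0]
Event 5 stamp: [2, 0, 0, 0]
[1, 3, 0, 0] <= [2, 0, 0, 0]? False
[2, 0, 0, 0] <= [1, 3, 0, 0]? False
Relation: concurrent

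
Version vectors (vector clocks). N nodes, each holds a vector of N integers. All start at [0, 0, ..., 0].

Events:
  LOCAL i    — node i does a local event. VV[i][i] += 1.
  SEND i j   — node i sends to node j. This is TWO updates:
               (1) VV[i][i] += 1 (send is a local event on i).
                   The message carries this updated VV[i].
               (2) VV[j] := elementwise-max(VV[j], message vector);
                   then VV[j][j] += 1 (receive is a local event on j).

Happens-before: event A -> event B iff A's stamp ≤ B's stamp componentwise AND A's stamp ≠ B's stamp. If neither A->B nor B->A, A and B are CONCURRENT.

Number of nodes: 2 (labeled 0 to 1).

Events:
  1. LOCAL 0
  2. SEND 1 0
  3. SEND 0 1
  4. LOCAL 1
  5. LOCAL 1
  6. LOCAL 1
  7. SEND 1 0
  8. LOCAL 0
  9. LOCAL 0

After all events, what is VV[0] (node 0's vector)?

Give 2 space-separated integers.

Answer: 6 6

Derivation:
Initial: VV[0]=[0, 0]
Initial: VV[1]=[0, 0]
Event 1: LOCAL 0: VV[0][0]++ -> VV[0]=[1, 0]
Event 2: SEND 1->0: VV[1][1]++ -> VV[1]=[0, 1], msg_vec=[0, 1]; VV[0]=max(VV[0],msg_vec) then VV[0][0]++ -> VV[0]=[2, 1]
Event 3: SEND 0->1: VV[0][0]++ -> VV[0]=[3, 1], msg_vec=[3, 1]; VV[1]=max(VV[1],msg_vec) then VV[1][1]++ -> VV[1]=[3, 2]
Event 4: LOCAL 1: VV[1][1]++ -> VV[1]=[3, 3]
Event 5: LOCAL 1: VV[1][1]++ -> VV[1]=[3, 4]
Event 6: LOCAL 1: VV[1][1]++ -> VV[1]=[3, 5]
Event 7: SEND 1->0: VV[1][1]++ -> VV[1]=[3, 6], msg_vec=[3, 6]; VV[0]=max(VV[0],msg_vec) then VV[0][0]++ -> VV[0]=[4, 6]
Event 8: LOCAL 0: VV[0][0]++ -> VV[0]=[5, 6]
Event 9: LOCAL 0: VV[0][0]++ -> VV[0]=[6, 6]
Final vectors: VV[0]=[6, 6]; VV[1]=[3, 6]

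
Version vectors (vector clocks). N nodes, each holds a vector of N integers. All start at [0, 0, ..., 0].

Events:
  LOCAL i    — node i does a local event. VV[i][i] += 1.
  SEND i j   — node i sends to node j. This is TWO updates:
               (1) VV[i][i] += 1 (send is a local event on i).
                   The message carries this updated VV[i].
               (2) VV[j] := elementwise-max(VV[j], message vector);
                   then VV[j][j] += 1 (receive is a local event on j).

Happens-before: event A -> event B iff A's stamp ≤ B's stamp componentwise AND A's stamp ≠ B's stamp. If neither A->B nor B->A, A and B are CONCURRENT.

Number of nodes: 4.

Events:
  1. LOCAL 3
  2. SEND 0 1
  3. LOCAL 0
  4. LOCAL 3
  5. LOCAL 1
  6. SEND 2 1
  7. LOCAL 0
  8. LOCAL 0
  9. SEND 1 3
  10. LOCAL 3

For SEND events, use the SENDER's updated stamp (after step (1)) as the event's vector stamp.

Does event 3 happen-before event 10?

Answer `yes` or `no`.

Initial: VV[0]=[0, 0, 0, 0]
Initial: VV[1]=[0, 0, 0, 0]
Initial: VV[2]=[0, 0, 0, 0]
Initial: VV[3]=[0, 0, 0, 0]
Event 1: LOCAL 3: VV[3][3]++ -> VV[3]=[0, 0, 0, 1]
Event 2: SEND 0->1: VV[0][0]++ -> VV[0]=[1, 0, 0, 0], msg_vec=[1, 0, 0, 0]; VV[1]=max(VV[1],msg_vec) then VV[1][1]++ -> VV[1]=[1, 1, 0, 0]
Event 3: LOCAL 0: VV[0][0]++ -> VV[0]=[2, 0, 0, 0]
Event 4: LOCAL 3: VV[3][3]++ -> VV[3]=[0, 0, 0, 2]
Event 5: LOCAL 1: VV[1][1]++ -> VV[1]=[1, 2, 0, 0]
Event 6: SEND 2->1: VV[2][2]++ -> VV[2]=[0, 0, 1, 0], msg_vec=[0, 0, 1, 0]; VV[1]=max(VV[1],msg_vec) then VV[1][1]++ -> VV[1]=[1, 3, 1, 0]
Event 7: LOCAL 0: VV[0][0]++ -> VV[0]=[3, 0, 0, 0]
Event 8: LOCAL 0: VV[0][0]++ -> VV[0]=[4, 0, 0, 0]
Event 9: SEND 1->3: VV[1][1]++ -> VV[1]=[1, 4, 1, 0], msg_vec=[1, 4, 1, 0]; VV[3]=max(VV[3],msg_vec) then VV[3][3]++ -> VV[3]=[1, 4, 1, 3]
Event 10: LOCAL 3: VV[3][3]++ -> VV[3]=[1, 4, 1, 4]
Event 3 stamp: [2, 0, 0, 0]
Event 10 stamp: [1, 4, 1, 4]
[2, 0, 0, 0] <= [1, 4, 1, 4]? False. Equal? False. Happens-before: False

Answer: no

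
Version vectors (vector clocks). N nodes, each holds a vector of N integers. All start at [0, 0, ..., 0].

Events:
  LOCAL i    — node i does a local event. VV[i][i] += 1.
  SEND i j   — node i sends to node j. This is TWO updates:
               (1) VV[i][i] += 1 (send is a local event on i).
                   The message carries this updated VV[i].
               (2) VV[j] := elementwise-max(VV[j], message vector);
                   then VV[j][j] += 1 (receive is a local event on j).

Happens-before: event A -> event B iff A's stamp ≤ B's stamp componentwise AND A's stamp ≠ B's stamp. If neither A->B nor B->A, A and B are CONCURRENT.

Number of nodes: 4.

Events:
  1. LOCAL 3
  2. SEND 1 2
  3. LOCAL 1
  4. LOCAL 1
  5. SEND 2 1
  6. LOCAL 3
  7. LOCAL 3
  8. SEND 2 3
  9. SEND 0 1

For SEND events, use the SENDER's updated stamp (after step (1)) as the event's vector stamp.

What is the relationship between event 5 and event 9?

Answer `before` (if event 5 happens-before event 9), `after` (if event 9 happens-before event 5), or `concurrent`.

Answer: concurrent

Derivation:
Initial: VV[0]=[0, 0, 0, 0]
Initial: VV[1]=[0, 0, 0, 0]
Initial: VV[2]=[0, 0, 0, 0]
Initial: VV[3]=[0, 0, 0, 0]
Event 1: LOCAL 3: VV[3][3]++ -> VV[3]=[0, 0, 0, 1]
Event 2: SEND 1->2: VV[1][1]++ -> VV[1]=[0, 1, 0, 0], msg_vec=[0, 1, 0, 0]; VV[2]=max(VV[2],msg_vec) then VV[2][2]++ -> VV[2]=[0, 1, 1, 0]
Event 3: LOCAL 1: VV[1][1]++ -> VV[1]=[0, 2, 0, 0]
Event 4: LOCAL 1: VV[1][1]++ -> VV[1]=[0, 3, 0, 0]
Event 5: SEND 2->1: VV[2][2]++ -> VV[2]=[0, 1, 2, 0], msg_vec=[0, 1, 2, 0]; VV[1]=max(VV[1],msg_vec) then VV[1][1]++ -> VV[1]=[0, 4, 2, 0]
Event 6: LOCAL 3: VV[3][3]++ -> VV[3]=[0, 0, 0, 2]
Event 7: LOCAL 3: VV[3][3]++ -> VV[3]=[0, 0, 0, 3]
Event 8: SEND 2->3: VV[2][2]++ -> VV[2]=[0, 1, 3, 0], msg_vec=[0, 1, 3, 0]; VV[3]=max(VV[3],msg_vec) then VV[3][3]++ -> VV[3]=[0, 1, 3, 4]
Event 9: SEND 0->1: VV[0][0]++ -> VV[0]=[1, 0, 0, 0], msg_vec=[1, 0, 0, 0]; VV[1]=max(VV[1],msg_vec) then VV[1][1]++ -> VV[1]=[1, 5, 2, 0]
Event 5 stamp: [0, 1, 2, 0]
Event 9 stamp: [1, 0, 0, 0]
[0, 1, 2, 0] <= [1, 0, 0, 0]? False
[1, 0, 0, 0] <= [0, 1, 2, 0]? False
Relation: concurrent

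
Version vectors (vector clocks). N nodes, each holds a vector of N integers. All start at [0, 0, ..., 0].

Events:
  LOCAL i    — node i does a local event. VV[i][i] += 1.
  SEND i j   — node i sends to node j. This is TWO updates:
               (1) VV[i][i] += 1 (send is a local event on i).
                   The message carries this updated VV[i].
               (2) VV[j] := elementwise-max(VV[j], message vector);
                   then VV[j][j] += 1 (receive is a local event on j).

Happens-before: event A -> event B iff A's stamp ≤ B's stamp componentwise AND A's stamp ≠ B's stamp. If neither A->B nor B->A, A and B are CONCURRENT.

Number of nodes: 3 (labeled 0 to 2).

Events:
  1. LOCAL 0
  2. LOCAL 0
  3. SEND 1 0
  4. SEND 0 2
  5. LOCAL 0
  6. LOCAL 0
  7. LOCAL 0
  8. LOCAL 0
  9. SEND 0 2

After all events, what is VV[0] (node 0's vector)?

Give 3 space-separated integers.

Initial: VV[0]=[0, 0, 0]
Initial: VV[1]=[0, 0, 0]
Initial: VV[2]=[0, 0, 0]
Event 1: LOCAL 0: VV[0][0]++ -> VV[0]=[1, 0, 0]
Event 2: LOCAL 0: VV[0][0]++ -> VV[0]=[2, 0, 0]
Event 3: SEND 1->0: VV[1][1]++ -> VV[1]=[0, 1, 0], msg_vec=[0, 1, 0]; VV[0]=max(VV[0],msg_vec) then VV[0][0]++ -> VV[0]=[3, 1, 0]
Event 4: SEND 0->2: VV[0][0]++ -> VV[0]=[4, 1, 0], msg_vec=[4, 1, 0]; VV[2]=max(VV[2],msg_vec) then VV[2][2]++ -> VV[2]=[4, 1, 1]
Event 5: LOCAL 0: VV[0][0]++ -> VV[0]=[5, 1, 0]
Event 6: LOCAL 0: VV[0][0]++ -> VV[0]=[6, 1, 0]
Event 7: LOCAL 0: VV[0][0]++ -> VV[0]=[7, 1, 0]
Event 8: LOCAL 0: VV[0][0]++ -> VV[0]=[8, 1, 0]
Event 9: SEND 0->2: VV[0][0]++ -> VV[0]=[9, 1, 0], msg_vec=[9, 1, 0]; VV[2]=max(VV[2],msg_vec) then VV[2][2]++ -> VV[2]=[9, 1, 2]
Final vectors: VV[0]=[9, 1, 0]; VV[1]=[0, 1, 0]; VV[2]=[9, 1, 2]

Answer: 9 1 0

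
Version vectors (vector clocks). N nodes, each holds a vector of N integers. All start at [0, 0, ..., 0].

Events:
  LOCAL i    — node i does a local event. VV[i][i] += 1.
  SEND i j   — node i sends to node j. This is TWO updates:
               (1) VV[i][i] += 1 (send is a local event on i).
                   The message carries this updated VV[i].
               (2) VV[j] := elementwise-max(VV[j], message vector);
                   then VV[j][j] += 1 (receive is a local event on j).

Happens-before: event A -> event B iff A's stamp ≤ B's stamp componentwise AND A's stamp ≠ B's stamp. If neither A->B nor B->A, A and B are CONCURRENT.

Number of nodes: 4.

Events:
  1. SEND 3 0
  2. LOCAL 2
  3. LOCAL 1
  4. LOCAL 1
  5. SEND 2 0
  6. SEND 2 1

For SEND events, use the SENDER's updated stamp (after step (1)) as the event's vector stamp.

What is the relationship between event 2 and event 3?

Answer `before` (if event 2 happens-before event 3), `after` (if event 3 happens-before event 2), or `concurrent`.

Initial: VV[0]=[0, 0, 0, 0]
Initial: VV[1]=[0, 0, 0, 0]
Initial: VV[2]=[0, 0, 0, 0]
Initial: VV[3]=[0, 0, 0, 0]
Event 1: SEND 3->0: VV[3][3]++ -> VV[3]=[0, 0, 0, 1], msg_vec=[0, 0, 0, 1]; VV[0]=max(VV[0],msg_vec) then VV[0][0]++ -> VV[0]=[1, 0, 0, 1]
Event 2: LOCAL 2: VV[2][2]++ -> VV[2]=[0, 0, 1, 0]
Event 3: LOCAL 1: VV[1][1]++ -> VV[1]=[0, 1, 0, 0]
Event 4: LOCAL 1: VV[1][1]++ -> VV[1]=[0, 2, 0, 0]
Event 5: SEND 2->0: VV[2][2]++ -> VV[2]=[0, 0, 2, 0], msg_vec=[0, 0, 2, 0]; VV[0]=max(VV[0],msg_vec) then VV[0][0]++ -> VV[0]=[2, 0, 2, 1]
Event 6: SEND 2->1: VV[2][2]++ -> VV[2]=[0, 0, 3, 0], msg_vec=[0, 0, 3, 0]; VV[1]=max(VV[1],msg_vec) then VV[1][1]++ -> VV[1]=[0, 3, 3, 0]
Event 2 stamp: [0, 0, 1, 0]
Event 3 stamp: [0, 1, 0, 0]
[0, 0, 1, 0] <= [0, 1, 0, 0]? False
[0, 1, 0, 0] <= [0, 0, 1, 0]? False
Relation: concurrent

Answer: concurrent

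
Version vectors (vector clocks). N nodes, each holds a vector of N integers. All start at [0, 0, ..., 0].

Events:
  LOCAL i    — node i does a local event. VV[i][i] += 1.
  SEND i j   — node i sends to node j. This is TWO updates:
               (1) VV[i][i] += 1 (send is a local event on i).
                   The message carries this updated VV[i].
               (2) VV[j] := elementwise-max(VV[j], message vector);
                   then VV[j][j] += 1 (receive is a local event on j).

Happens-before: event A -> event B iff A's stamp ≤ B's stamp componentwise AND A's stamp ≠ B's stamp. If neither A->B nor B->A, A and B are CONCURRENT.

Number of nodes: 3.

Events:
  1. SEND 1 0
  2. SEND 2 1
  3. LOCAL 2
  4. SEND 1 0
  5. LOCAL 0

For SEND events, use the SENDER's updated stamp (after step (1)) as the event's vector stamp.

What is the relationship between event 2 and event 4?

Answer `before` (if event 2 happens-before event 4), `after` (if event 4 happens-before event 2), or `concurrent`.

Answer: before

Derivation:
Initial: VV[0]=[0, 0, 0]
Initial: VV[1]=[0, 0, 0]
Initial: VV[2]=[0, 0, 0]
Event 1: SEND 1->0: VV[1][1]++ -> VV[1]=[0, 1, 0], msg_vec=[0, 1, 0]; VV[0]=max(VV[0],msg_vec) then VV[0][0]++ -> VV[0]=[1, 1, 0]
Event 2: SEND 2->1: VV[2][2]++ -> VV[2]=[0, 0, 1], msg_vec=[0, 0, 1]; VV[1]=max(VV[1],msg_vec) then VV[1][1]++ -> VV[1]=[0, 2, 1]
Event 3: LOCAL 2: VV[2][2]++ -> VV[2]=[0, 0, 2]
Event 4: SEND 1->0: VV[1][1]++ -> VV[1]=[0, 3, 1], msg_vec=[0, 3, 1]; VV[0]=max(VV[0],msg_vec) then VV[0][0]++ -> VV[0]=[2, 3, 1]
Event 5: LOCAL 0: VV[0][0]++ -> VV[0]=[3, 3, 1]
Event 2 stamp: [0, 0, 1]
Event 4 stamp: [0, 3, 1]
[0, 0, 1] <= [0, 3, 1]? True
[0, 3, 1] <= [0, 0, 1]? False
Relation: before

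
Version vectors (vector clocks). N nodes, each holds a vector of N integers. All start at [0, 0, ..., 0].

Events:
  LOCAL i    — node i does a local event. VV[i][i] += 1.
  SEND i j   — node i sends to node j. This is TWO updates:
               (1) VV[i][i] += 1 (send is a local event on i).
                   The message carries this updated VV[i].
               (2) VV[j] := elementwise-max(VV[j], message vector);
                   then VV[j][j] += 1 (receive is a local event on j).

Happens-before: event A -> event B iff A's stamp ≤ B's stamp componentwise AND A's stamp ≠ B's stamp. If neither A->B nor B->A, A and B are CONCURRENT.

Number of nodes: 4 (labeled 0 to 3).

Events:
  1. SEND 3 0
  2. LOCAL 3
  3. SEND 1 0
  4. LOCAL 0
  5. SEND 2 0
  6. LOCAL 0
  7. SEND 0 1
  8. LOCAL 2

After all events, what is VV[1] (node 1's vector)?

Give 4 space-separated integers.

Initial: VV[0]=[0, 0, 0, 0]
Initial: VV[1]=[0, 0, 0, 0]
Initial: VV[2]=[0, 0, 0, 0]
Initial: VV[3]=[0, 0, 0, 0]
Event 1: SEND 3->0: VV[3][3]++ -> VV[3]=[0, 0, 0, 1], msg_vec=[0, 0, 0, 1]; VV[0]=max(VV[0],msg_vec) then VV[0][0]++ -> VV[0]=[1, 0, 0, 1]
Event 2: LOCAL 3: VV[3][3]++ -> VV[3]=[0, 0, 0, 2]
Event 3: SEND 1->0: VV[1][1]++ -> VV[1]=[0, 1, 0, 0], msg_vec=[0, 1, 0, 0]; VV[0]=max(VV[0],msg_vec) then VV[0][0]++ -> VV[0]=[2, 1, 0, 1]
Event 4: LOCAL 0: VV[0][0]++ -> VV[0]=[3, 1, 0, 1]
Event 5: SEND 2->0: VV[2][2]++ -> VV[2]=[0, 0, 1, 0], msg_vec=[0, 0, 1, 0]; VV[0]=max(VV[0],msg_vec) then VV[0][0]++ -> VV[0]=[4, 1, 1, 1]
Event 6: LOCAL 0: VV[0][0]++ -> VV[0]=[5, 1, 1, 1]
Event 7: SEND 0->1: VV[0][0]++ -> VV[0]=[6, 1, 1, 1], msg_vec=[6, 1, 1, 1]; VV[1]=max(VV[1],msg_vec) then VV[1][1]++ -> VV[1]=[6, 2, 1, 1]
Event 8: LOCAL 2: VV[2][2]++ -> VV[2]=[0, 0, 2, 0]
Final vectors: VV[0]=[6, 1, 1, 1]; VV[1]=[6, 2, 1, 1]; VV[2]=[0, 0, 2, 0]; VV[3]=[0, 0, 0, 2]

Answer: 6 2 1 1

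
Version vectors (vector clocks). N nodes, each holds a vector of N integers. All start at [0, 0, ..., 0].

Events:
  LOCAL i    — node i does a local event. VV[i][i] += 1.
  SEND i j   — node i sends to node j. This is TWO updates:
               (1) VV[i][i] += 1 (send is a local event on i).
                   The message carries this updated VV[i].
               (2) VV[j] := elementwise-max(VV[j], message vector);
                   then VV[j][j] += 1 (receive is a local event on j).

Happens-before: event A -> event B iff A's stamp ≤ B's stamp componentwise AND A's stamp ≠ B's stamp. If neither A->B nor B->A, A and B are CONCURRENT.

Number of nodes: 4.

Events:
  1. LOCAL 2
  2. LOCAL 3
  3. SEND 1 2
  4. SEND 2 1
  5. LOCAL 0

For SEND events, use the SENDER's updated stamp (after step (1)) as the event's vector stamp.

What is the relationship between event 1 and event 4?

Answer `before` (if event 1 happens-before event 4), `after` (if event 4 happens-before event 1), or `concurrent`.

Answer: before

Derivation:
Initial: VV[0]=[0, 0, 0, 0]
Initial: VV[1]=[0, 0, 0, 0]
Initial: VV[2]=[0, 0, 0, 0]
Initial: VV[3]=[0, 0, 0, 0]
Event 1: LOCAL 2: VV[2][2]++ -> VV[2]=[0, 0, 1, 0]
Event 2: LOCAL 3: VV[3][3]++ -> VV[3]=[0, 0, 0, 1]
Event 3: SEND 1->2: VV[1][1]++ -> VV[1]=[0, 1, 0, 0], msg_vec=[0, 1, 0, 0]; VV[2]=max(VV[2],msg_vec) then VV[2][2]++ -> VV[2]=[0, 1, 2, 0]
Event 4: SEND 2->1: VV[2][2]++ -> VV[2]=[0, 1, 3, 0], msg_vec=[0, 1, 3, 0]; VV[1]=max(VV[1],msg_vec) then VV[1][1]++ -> VV[1]=[0, 2, 3, 0]
Event 5: LOCAL 0: VV[0][0]++ -> VV[0]=[1, 0, 0, 0]
Event 1 stamp: [0, 0, 1, 0]
Event 4 stamp: [0, 1, 3, 0]
[0, 0, 1, 0] <= [0, 1, 3, 0]? True
[0, 1, 3, 0] <= [0, 0, 1, 0]? False
Relation: before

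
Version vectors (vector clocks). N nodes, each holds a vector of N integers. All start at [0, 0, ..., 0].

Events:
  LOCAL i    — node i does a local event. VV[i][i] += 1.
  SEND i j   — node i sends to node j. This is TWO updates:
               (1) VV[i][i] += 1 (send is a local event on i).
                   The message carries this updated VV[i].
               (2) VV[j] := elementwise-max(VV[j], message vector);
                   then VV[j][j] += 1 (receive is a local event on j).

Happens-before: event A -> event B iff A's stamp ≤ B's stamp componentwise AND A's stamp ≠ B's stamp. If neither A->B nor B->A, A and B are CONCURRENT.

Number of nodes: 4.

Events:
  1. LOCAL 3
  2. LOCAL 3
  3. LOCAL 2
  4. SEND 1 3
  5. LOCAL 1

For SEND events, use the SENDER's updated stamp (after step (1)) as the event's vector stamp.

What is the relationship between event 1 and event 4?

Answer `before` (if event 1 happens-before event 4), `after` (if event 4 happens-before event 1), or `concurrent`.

Answer: concurrent

Derivation:
Initial: VV[0]=[0, 0, 0, 0]
Initial: VV[1]=[0, 0, 0, 0]
Initial: VV[2]=[0, 0, 0, 0]
Initial: VV[3]=[0, 0, 0, 0]
Event 1: LOCAL 3: VV[3][3]++ -> VV[3]=[0, 0, 0, 1]
Event 2: LOCAL 3: VV[3][3]++ -> VV[3]=[0, 0, 0, 2]
Event 3: LOCAL 2: VV[2][2]++ -> VV[2]=[0, 0, 1, 0]
Event 4: SEND 1->3: VV[1][1]++ -> VV[1]=[0, 1, 0, 0], msg_vec=[0, 1, 0, 0]; VV[3]=max(VV[3],msg_vec) then VV[3][3]++ -> VV[3]=[0, 1, 0, 3]
Event 5: LOCAL 1: VV[1][1]++ -> VV[1]=[0, 2, 0, 0]
Event 1 stamp: [0, 0, 0, 1]
Event 4 stamp: [0, 1, 0, 0]
[0, 0, 0, 1] <= [0, 1, 0, 0]? False
[0, 1, 0, 0] <= [0, 0, 0, 1]? False
Relation: concurrent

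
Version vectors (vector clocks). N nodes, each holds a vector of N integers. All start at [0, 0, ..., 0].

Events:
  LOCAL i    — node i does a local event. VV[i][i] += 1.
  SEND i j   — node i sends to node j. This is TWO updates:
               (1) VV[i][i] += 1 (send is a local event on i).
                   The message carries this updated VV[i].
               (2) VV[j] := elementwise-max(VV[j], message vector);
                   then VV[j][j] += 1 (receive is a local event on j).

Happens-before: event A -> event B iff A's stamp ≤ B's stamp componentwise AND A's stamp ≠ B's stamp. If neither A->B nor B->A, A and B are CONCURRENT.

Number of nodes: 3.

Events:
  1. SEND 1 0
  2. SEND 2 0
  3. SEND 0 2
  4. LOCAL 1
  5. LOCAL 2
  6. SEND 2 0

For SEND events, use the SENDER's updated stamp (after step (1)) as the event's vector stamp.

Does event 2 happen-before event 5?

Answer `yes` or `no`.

Initial: VV[0]=[0, 0, 0]
Initial: VV[1]=[0, 0, 0]
Initial: VV[2]=[0, 0, 0]
Event 1: SEND 1->0: VV[1][1]++ -> VV[1]=[0, 1, 0], msg_vec=[0, 1, 0]; VV[0]=max(VV[0],msg_vec) then VV[0][0]++ -> VV[0]=[1, 1, 0]
Event 2: SEND 2->0: VV[2][2]++ -> VV[2]=[0, 0, 1], msg_vec=[0, 0, 1]; VV[0]=max(VV[0],msg_vec) then VV[0][0]++ -> VV[0]=[2, 1, 1]
Event 3: SEND 0->2: VV[0][0]++ -> VV[0]=[3, 1, 1], msg_vec=[3, 1, 1]; VV[2]=max(VV[2],msg_vec) then VV[2][2]++ -> VV[2]=[3, 1, 2]
Event 4: LOCAL 1: VV[1][1]++ -> VV[1]=[0, 2, 0]
Event 5: LOCAL 2: VV[2][2]++ -> VV[2]=[3, 1, 3]
Event 6: SEND 2->0: VV[2][2]++ -> VV[2]=[3, 1, 4], msg_vec=[3, 1, 4]; VV[0]=max(VV[0],msg_vec) then VV[0][0]++ -> VV[0]=[4, 1, 4]
Event 2 stamp: [0, 0, 1]
Event 5 stamp: [3, 1, 3]
[0, 0, 1] <= [3, 1, 3]? True. Equal? False. Happens-before: True

Answer: yes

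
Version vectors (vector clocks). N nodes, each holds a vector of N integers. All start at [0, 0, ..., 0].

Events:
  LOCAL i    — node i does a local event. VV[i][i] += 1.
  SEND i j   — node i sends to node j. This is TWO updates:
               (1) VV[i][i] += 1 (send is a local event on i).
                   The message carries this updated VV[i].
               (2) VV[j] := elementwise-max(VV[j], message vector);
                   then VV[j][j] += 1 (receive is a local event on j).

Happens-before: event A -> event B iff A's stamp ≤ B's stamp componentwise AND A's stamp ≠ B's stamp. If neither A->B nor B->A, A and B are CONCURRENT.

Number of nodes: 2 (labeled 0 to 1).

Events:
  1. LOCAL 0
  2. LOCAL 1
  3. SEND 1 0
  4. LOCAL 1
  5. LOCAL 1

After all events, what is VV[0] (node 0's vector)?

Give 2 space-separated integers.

Initial: VV[0]=[0, 0]
Initial: VV[1]=[0, 0]
Event 1: LOCAL 0: VV[0][0]++ -> VV[0]=[1, 0]
Event 2: LOCAL 1: VV[1][1]++ -> VV[1]=[0, 1]
Event 3: SEND 1->0: VV[1][1]++ -> VV[1]=[0, 2], msg_vec=[0, 2]; VV[0]=max(VV[0],msg_vec) then VV[0][0]++ -> VV[0]=[2, 2]
Event 4: LOCAL 1: VV[1][1]++ -> VV[1]=[0, 3]
Event 5: LOCAL 1: VV[1][1]++ -> VV[1]=[0, 4]
Final vectors: VV[0]=[2, 2]; VV[1]=[0, 4]

Answer: 2 2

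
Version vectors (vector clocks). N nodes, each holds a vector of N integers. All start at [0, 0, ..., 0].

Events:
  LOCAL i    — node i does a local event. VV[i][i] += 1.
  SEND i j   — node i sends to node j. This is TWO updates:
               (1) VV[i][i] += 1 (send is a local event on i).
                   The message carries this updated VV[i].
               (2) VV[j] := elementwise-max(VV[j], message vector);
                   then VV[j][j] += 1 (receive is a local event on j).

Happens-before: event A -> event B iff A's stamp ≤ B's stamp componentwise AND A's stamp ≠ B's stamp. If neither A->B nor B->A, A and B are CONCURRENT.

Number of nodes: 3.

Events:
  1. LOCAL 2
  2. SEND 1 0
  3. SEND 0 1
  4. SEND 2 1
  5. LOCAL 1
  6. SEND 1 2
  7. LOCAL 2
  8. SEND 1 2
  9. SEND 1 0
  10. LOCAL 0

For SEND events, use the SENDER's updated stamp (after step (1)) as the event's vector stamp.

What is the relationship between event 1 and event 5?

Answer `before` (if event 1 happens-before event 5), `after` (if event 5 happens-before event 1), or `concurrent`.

Answer: before

Derivation:
Initial: VV[0]=[0, 0, 0]
Initial: VV[1]=[0, 0, 0]
Initial: VV[2]=[0, 0, 0]
Event 1: LOCAL 2: VV[2][2]++ -> VV[2]=[0, 0, 1]
Event 2: SEND 1->0: VV[1][1]++ -> VV[1]=[0, 1, 0], msg_vec=[0, 1, 0]; VV[0]=max(VV[0],msg_vec) then VV[0][0]++ -> VV[0]=[1, 1, 0]
Event 3: SEND 0->1: VV[0][0]++ -> VV[0]=[2, 1, 0], msg_vec=[2, 1, 0]; VV[1]=max(VV[1],msg_vec) then VV[1][1]++ -> VV[1]=[2, 2, 0]
Event 4: SEND 2->1: VV[2][2]++ -> VV[2]=[0, 0, 2], msg_vec=[0, 0, 2]; VV[1]=max(VV[1],msg_vec) then VV[1][1]++ -> VV[1]=[2, 3, 2]
Event 5: LOCAL 1: VV[1][1]++ -> VV[1]=[2, 4, 2]
Event 6: SEND 1->2: VV[1][1]++ -> VV[1]=[2, 5, 2], msg_vec=[2, 5, 2]; VV[2]=max(VV[2],msg_vec) then VV[2][2]++ -> VV[2]=[2, 5, 3]
Event 7: LOCAL 2: VV[2][2]++ -> VV[2]=[2, 5, 4]
Event 8: SEND 1->2: VV[1][1]++ -> VV[1]=[2, 6, 2], msg_vec=[2, 6, 2]; VV[2]=max(VV[2],msg_vec) then VV[2][2]++ -> VV[2]=[2, 6, 5]
Event 9: SEND 1->0: VV[1][1]++ -> VV[1]=[2, 7, 2], msg_vec=[2, 7, 2]; VV[0]=max(VV[0],msg_vec) then VV[0][0]++ -> VV[0]=[3, 7, 2]
Event 10: LOCAL 0: VV[0][0]++ -> VV[0]=[4, 7, 2]
Event 1 stamp: [0, 0, 1]
Event 5 stamp: [2, 4, 2]
[0, 0, 1] <= [2, 4, 2]? True
[2, 4, 2] <= [0, 0, 1]? False
Relation: before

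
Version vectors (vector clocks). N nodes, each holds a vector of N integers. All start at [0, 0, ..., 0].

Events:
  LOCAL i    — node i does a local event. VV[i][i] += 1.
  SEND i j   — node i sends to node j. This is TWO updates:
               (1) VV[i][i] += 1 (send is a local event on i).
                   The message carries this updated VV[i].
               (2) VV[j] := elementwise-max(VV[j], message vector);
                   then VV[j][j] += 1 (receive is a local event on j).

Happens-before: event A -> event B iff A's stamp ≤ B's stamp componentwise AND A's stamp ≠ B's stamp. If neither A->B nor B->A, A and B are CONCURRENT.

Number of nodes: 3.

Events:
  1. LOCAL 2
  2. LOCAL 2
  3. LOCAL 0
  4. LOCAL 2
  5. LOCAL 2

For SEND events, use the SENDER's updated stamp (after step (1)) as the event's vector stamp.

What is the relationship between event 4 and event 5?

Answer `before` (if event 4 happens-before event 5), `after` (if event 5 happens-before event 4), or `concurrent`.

Answer: before

Derivation:
Initial: VV[0]=[0, 0, 0]
Initial: VV[1]=[0, 0, 0]
Initial: VV[2]=[0, 0, 0]
Event 1: LOCAL 2: VV[2][2]++ -> VV[2]=[0, 0, 1]
Event 2: LOCAL 2: VV[2][2]++ -> VV[2]=[0, 0, 2]
Event 3: LOCAL 0: VV[0][0]++ -> VV[0]=[1, 0, 0]
Event 4: LOCAL 2: VV[2][2]++ -> VV[2]=[0, 0, 3]
Event 5: LOCAL 2: VV[2][2]++ -> VV[2]=[0, 0, 4]
Event 4 stamp: [0, 0, 3]
Event 5 stamp: [0, 0, 4]
[0, 0, 3] <= [0, 0, 4]? True
[0, 0, 4] <= [0, 0, 3]? False
Relation: before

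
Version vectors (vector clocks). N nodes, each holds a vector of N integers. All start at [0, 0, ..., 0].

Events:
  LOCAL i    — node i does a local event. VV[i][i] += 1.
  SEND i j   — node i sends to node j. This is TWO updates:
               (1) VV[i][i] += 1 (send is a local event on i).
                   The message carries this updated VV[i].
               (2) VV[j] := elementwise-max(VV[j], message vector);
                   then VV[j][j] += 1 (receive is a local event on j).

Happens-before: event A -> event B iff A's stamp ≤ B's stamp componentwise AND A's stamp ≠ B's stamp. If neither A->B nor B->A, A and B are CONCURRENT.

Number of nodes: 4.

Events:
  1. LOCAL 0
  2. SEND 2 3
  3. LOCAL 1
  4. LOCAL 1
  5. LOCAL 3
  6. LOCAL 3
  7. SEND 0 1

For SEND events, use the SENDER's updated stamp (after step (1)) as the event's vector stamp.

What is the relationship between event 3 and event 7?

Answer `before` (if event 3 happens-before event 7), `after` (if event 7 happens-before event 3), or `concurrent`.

Answer: concurrent

Derivation:
Initial: VV[0]=[0, 0, 0, 0]
Initial: VV[1]=[0, 0, 0, 0]
Initial: VV[2]=[0, 0, 0, 0]
Initial: VV[3]=[0, 0, 0, 0]
Event 1: LOCAL 0: VV[0][0]++ -> VV[0]=[1, 0, 0, 0]
Event 2: SEND 2->3: VV[2][2]++ -> VV[2]=[0, 0, 1, 0], msg_vec=[0, 0, 1, 0]; VV[3]=max(VV[3],msg_vec) then VV[3][3]++ -> VV[3]=[0, 0, 1, 1]
Event 3: LOCAL 1: VV[1][1]++ -> VV[1]=[0, 1, 0, 0]
Event 4: LOCAL 1: VV[1][1]++ -> VV[1]=[0, 2, 0, 0]
Event 5: LOCAL 3: VV[3][3]++ -> VV[3]=[0, 0, 1, 2]
Event 6: LOCAL 3: VV[3][3]++ -> VV[3]=[0, 0, 1, 3]
Event 7: SEND 0->1: VV[0][0]++ -> VV[0]=[2, 0, 0, 0], msg_vec=[2, 0, 0, 0]; VV[1]=max(VV[1],msg_vec) then VV[1][1]++ -> VV[1]=[2, 3, 0, 0]
Event 3 stamp: [0, 1, 0, 0]
Event 7 stamp: [2, 0, 0, 0]
[0, 1, 0, 0] <= [2, 0, 0, 0]? False
[2, 0, 0, 0] <= [0, 1, 0, 0]? False
Relation: concurrent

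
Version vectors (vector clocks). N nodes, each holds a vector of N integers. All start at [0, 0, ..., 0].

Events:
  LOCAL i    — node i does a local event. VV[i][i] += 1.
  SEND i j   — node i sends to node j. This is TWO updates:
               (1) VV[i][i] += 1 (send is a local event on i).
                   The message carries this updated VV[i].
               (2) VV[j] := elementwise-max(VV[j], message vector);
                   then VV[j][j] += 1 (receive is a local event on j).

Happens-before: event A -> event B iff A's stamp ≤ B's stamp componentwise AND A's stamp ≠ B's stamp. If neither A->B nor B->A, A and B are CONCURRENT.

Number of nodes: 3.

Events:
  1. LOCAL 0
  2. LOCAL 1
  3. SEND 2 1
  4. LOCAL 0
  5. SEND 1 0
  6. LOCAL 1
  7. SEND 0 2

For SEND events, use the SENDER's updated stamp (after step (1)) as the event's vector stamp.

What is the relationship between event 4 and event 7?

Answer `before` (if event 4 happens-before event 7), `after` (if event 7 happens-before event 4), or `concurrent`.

Answer: before

Derivation:
Initial: VV[0]=[0, 0, 0]
Initial: VV[1]=[0, 0, 0]
Initial: VV[2]=[0, 0, 0]
Event 1: LOCAL 0: VV[0][0]++ -> VV[0]=[1, 0, 0]
Event 2: LOCAL 1: VV[1][1]++ -> VV[1]=[0, 1, 0]
Event 3: SEND 2->1: VV[2][2]++ -> VV[2]=[0, 0, 1], msg_vec=[0, 0, 1]; VV[1]=max(VV[1],msg_vec) then VV[1][1]++ -> VV[1]=[0, 2, 1]
Event 4: LOCAL 0: VV[0][0]++ -> VV[0]=[2, 0, 0]
Event 5: SEND 1->0: VV[1][1]++ -> VV[1]=[0, 3, 1], msg_vec=[0, 3, 1]; VV[0]=max(VV[0],msg_vec) then VV[0][0]++ -> VV[0]=[3, 3, 1]
Event 6: LOCAL 1: VV[1][1]++ -> VV[1]=[0, 4, 1]
Event 7: SEND 0->2: VV[0][0]++ -> VV[0]=[4, 3, 1], msg_vec=[4, 3, 1]; VV[2]=max(VV[2],msg_vec) then VV[2][2]++ -> VV[2]=[4, 3, 2]
Event 4 stamp: [2, 0, 0]
Event 7 stamp: [4, 3, 1]
[2, 0, 0] <= [4, 3, 1]? True
[4, 3, 1] <= [2, 0, 0]? False
Relation: before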